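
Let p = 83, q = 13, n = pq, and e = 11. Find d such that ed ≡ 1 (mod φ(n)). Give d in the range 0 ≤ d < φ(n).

φ(n) = (p−1)(q−1) = 82·12 = 984.
Need d with 11·d ≡ 1 (mod 984). Apply the extended Euclidean algorithm:
984 = 89×11 + 5
11 = 2×5 + 1
5 = 5×1 + 0
Back-substitute:
1 = 11 − 2·5
1 = −2·984 + 179·11
So 11·179 ≡ 1 (mod 984), hence d = 179.

179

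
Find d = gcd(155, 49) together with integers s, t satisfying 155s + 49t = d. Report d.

Apply Euclid's algorithm to 155 and 49:
155 = 3·49 + 8
49 = 6·8 + 1
8 = 8·1 + 0
gcd(155, 49) = 1.
Express as a combination:
1 = 49 − 6·8
1 = −6·155 + 19·49
So 1 = (-6)·155 + (19)·49.

1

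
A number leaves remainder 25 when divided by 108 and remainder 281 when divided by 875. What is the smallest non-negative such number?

14281

Write x = 25 + 108·k. Then 108·k ≡ 281 − 25 ≡ 256 (mod 875).
Need 108⁻¹ mod 875. Extended Euclid on (875, 108):
875 = 8·108 + 11
108 = 9·11 + 9
11 = 1·9 + 2
9 = 4·2 + 1
2 = 2·1 + 0
Back-substitute:
1 = 9 − 4·2
1 = −4·11 + 5·9
1 = 5·108 − 49·11
1 = −49·875 + 397·108
108⁻¹ ≡ 397 (mod 875), so k ≡ 397·256 ≡ 132 (mod 875).
x = 25 + 108·132 = 14281.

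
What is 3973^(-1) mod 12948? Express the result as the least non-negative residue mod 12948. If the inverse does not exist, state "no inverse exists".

4165

Apply the Euclidean algorithm to 12948 and 3973:
12948 = 3·3973 + 1029
3973 = 3·1029 + 886
1029 = 1·886 + 143
886 = 6·143 + 28
143 = 5·28 + 3
28 = 9·3 + 1
3 = 3·1 + 0
Since gcd(3973, 12948) = 1, back-substitute to write 1 as a combination:
1 = 28 − 9·3
1 = −9·143 + 46·28
1 = 46·886 − 285·143
1 = −285·1029 + 331·886
1 = 331·3973 − 1278·1029
1 = −1278·12948 + 4165·3973
So 3973·4165 ≡ 1 (mod 12948).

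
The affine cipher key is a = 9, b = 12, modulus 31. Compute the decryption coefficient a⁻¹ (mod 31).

7

Run Euclid on (31, 9):
31 = 3*9 + 4
9 = 2*4 + 1
4 = 4*1 + 0
The gcd is 1. Working backward:
1 = 9 − 2·4
1 = −2·31 + 7·9
So 9·7 ≡ 1 (mod 31).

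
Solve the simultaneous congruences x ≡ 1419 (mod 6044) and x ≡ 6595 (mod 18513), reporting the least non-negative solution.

Write x = 1419 + 6044·k. Then 6044·k ≡ 6595 − 1419 ≡ 5176 (mod 18513).
Need 6044⁻¹ mod 18513. Extended Euclid on (18513, 6044):
18513 = 3*6044 + 381
6044 = 15*381 + 329
381 = 1*329 + 52
329 = 6*52 + 17
52 = 3*17 + 1
17 = 17*1 + 0
Back-substitute:
1 = 52 − 3·17
1 = −3·329 + 19·52
1 = 19·381 − 22·329
1 = −22·6044 + 349·381
1 = 349·18513 − 1069·6044
6044⁻¹ ≡ 17444 (mod 18513), so k ≡ 17444·5176 ≡ 2243 (mod 18513).
x = 1419 + 6044·2243 = 13558111.

13558111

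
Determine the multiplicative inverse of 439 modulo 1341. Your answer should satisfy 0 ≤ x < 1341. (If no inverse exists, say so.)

391

Apply the Euclidean algorithm to 1341 and 439:
1341 = 3*439 + 24
439 = 18*24 + 7
24 = 3*7 + 3
7 = 2*3 + 1
3 = 3*1 + 0
The gcd is 1. Working backward:
1 = 7 − 2·3
1 = −2·24 + 7·7
1 = 7·439 − 128·24
1 = −128·1341 + 391·439
So 439·391 ≡ 1 (mod 1341).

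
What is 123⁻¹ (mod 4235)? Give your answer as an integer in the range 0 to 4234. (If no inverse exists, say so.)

gcd(4235, 123) by repeated division:
4235 = 34*123 + 53
123 = 2*53 + 17
53 = 3*17 + 2
17 = 8*2 + 1
2 = 2*1 + 0
gcd = 1, so the inverse exists. Back-substitute:
1 = 17 − 8·2
1 = −8·53 + 25·17
1 = 25·123 − 58·53
1 = −58·4235 + 1997·123
So 123·1997 ≡ 1 (mod 4235).

1997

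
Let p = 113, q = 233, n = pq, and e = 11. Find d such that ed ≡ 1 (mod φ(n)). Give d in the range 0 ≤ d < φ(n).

11811

φ(n) = (p−1)(q−1) = 112·232 = 25984.
Need d with 11·d ≡ 1 (mod 25984). Apply the extended Euclidean algorithm:
25984 = 2362×11 + 2
11 = 5×2 + 1
2 = 2×1 + 0
Back-substitute:
1 = 11 − 5·2
1 = −5·25984 + 11811·11
So 11·11811 ≡ 1 (mod 25984), hence d = 11811.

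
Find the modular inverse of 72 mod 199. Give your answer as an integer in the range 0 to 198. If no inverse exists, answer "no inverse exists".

gcd(199, 72) by repeated division:
199 = 2*72 + 55
72 = 1*55 + 17
55 = 3*17 + 4
17 = 4*4 + 1
4 = 4*1 + 0
The gcd is 1. Working backward:
1 = 17 − 4·4
1 = −4·55 + 13·17
1 = 13·72 − 17·55
1 = −17·199 + 47·72
So 72·47 ≡ 1 (mod 199).

47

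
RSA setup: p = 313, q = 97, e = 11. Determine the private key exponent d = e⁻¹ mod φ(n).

φ(n) = (p−1)(q−1) = 312·96 = 29952.
Need d with 11·d ≡ 1 (mod 29952). Apply the extended Euclidean algorithm:
29952 = 2722*11 + 10
11 = 1*10 + 1
10 = 10*1 + 0
Back-substitute:
1 = 11 − 10
1 = −29952 + 2723·11
So 11·2723 ≡ 1 (mod 29952), hence d = 2723.

2723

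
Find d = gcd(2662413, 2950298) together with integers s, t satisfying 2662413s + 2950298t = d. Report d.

13

Repeated division:
2950298 = 1*2662413 + 287885
2662413 = 9*287885 + 71448
287885 = 4*71448 + 2093
71448 = 34*2093 + 286
2093 = 7*286 + 91
286 = 3*91 + 13
91 = 7*13 + 0
gcd(2662413, 2950298) = 13.
Back-substituting:
13 = 286 − 3·91
13 = −3·2093 + 22·286
13 = 22·71448 − 751·2093
13 = −751·287885 + 3026·71448
13 = 3026·2662413 − 27985·287885
13 = −27985·2950298 + 31011·2662413
So 13 = (-27985)·2950298 + (31011)·2662413.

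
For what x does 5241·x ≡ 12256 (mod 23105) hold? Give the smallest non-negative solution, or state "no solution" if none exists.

First find gcd(5241, 23105):
23105 = 4*5241 + 2141
5241 = 2*2141 + 959
2141 = 2*959 + 223
959 = 4*223 + 67
223 = 3*67 + 22
67 = 3*22 + 1
22 = 22*1 + 0
gcd = 1, so a unique solution mod 23105 exists.
Back-substitute for the Bézout coefficients:
1 = 67 − 3·22
1 = −3·223 + 10·67
1 = 10·959 − 43·223
1 = −43·2141 + 96·959
1 = 96·5241 − 235·2141
1 = −235·23105 + 1036·5241
So 5241·(1036) ≡ 1 (mod 23105), giving 5241⁻¹ ≡ 1036.
x ≡ 5241⁻¹·12256 ≡ 1036·12256 ≡ 12571 (mod 23105).

12571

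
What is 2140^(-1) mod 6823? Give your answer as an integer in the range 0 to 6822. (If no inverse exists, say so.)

gcd(6823, 2140) by repeated division:
6823 = 3×2140 + 403
2140 = 5×403 + 125
403 = 3×125 + 28
125 = 4×28 + 13
28 = 2×13 + 2
13 = 6×2 + 1
2 = 2×1 + 0
gcd = 1, so the inverse exists. Back-substitute:
1 = 13 − 6·2
1 = −6·28 + 13·13
1 = 13·125 − 58·28
1 = −58·403 + 187·125
1 = 187·2140 − 993·403
1 = −993·6823 + 3166·2140
So 2140·3166 ≡ 1 (mod 6823).

3166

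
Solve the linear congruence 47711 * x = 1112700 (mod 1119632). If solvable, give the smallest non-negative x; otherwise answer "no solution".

First find gcd(47711, 1119632):
1119632 = 23·47711 + 22279
47711 = 2·22279 + 3153
22279 = 7·3153 + 208
3153 = 15·208 + 33
208 = 6·33 + 10
33 = 3·10 + 3
10 = 3·3 + 1
3 = 3·1 + 0
gcd = 1, so a unique solution mod 1119632 exists.
Back-substitute for the Bézout coefficients:
1 = 10 − 3·3
1 = −3·33 + 10·10
1 = 10·208 − 63·33
1 = −63·3153 + 955·208
1 = 955·22279 − 6748·3153
1 = −6748·47711 + 14451·22279
1 = 14451·1119632 − 339121·47711
So 47711·(-339121) ≡ 1 (mod 1119632), giving 47711⁻¹ ≡ 780511.
x ≡ 47711⁻¹·1112700 ≡ 780511·1112700 ≡ 679204 (mod 1119632).

679204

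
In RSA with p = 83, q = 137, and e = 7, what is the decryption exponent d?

9559

φ(n) = (p−1)(q−1) = 82·136 = 11152.
Need d with 7·d ≡ 1 (mod 11152). Apply the extended Euclidean algorithm:
11152 = 1593×7 + 1
7 = 7×1 + 0
Back-substitute:
1 = 11152 − 1593·7
So 7·(-1593) ≡ 1 (mod 11152), hence d ≡ -1593 ≡ 9559 (mod 11152).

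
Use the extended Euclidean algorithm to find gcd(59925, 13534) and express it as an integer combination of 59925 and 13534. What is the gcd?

1

Apply Euclid's algorithm to 59925 and 13534:
59925 = 4*13534 + 5789
13534 = 2*5789 + 1956
5789 = 2*1956 + 1877
1956 = 1*1877 + 79
1877 = 23*79 + 60
79 = 1*60 + 19
60 = 3*19 + 3
19 = 6*3 + 1
3 = 3*1 + 0
gcd(59925, 13534) = 1.
Working backward:
1 = 19 − 6·3
1 = −6·60 + 19·19
1 = 19·79 − 25·60
1 = −25·1877 + 594·79
1 = 594·1956 − 619·1877
1 = −619·5789 + 1832·1956
1 = 1832·13534 − 4283·5789
1 = −4283·59925 + 18964·13534
So 1 = (-4283)·59925 + (18964)·13534.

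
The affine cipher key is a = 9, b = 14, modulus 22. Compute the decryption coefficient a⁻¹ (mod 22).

5

Extended Euclidean algorithm:
22 = 2×9 + 4
9 = 2×4 + 1
4 = 4×1 + 0
Since gcd(9, 22) = 1, back-substitute to write 1 as a combination:
1 = 9 − 2·4
1 = −2·22 + 5·9
So 9·5 ≡ 1 (mod 22).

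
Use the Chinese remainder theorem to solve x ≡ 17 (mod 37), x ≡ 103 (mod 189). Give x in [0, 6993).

6529

Write x = 17 + 37·k. Then 37·k ≡ 103 − 17 ≡ 86 (mod 189).
Need 37⁻¹ mod 189. Extended Euclid on (189, 37):
189 = 5×37 + 4
37 = 9×4 + 1
4 = 4×1 + 0
Back-substitute:
1 = 37 − 9·4
1 = −9·189 + 46·37
37⁻¹ ≡ 46 (mod 189), so k ≡ 46·86 ≡ 176 (mod 189).
x = 17 + 37·176 = 6529.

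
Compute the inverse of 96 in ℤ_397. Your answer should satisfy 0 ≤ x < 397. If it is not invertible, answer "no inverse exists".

Extended Euclidean algorithm:
397 = 4×96 + 13
96 = 7×13 + 5
13 = 2×5 + 3
5 = 1×3 + 2
3 = 1×2 + 1
2 = 2×1 + 0
Since gcd(96, 397) = 1, back-substitute to write 1 as a combination:
1 = 3 − 2
1 = −5 + 2·3
1 = 2·13 − 5·5
1 = −5·96 + 37·13
1 = 37·397 − 153·96
So 96·(-153) ≡ 1 (mod 397), and -153 ≡ 244 (mod 397).

244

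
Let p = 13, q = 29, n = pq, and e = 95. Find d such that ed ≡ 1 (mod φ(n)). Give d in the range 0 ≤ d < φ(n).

191

φ(n) = (p−1)(q−1) = 12·28 = 336.
Need d with 95·d ≡ 1 (mod 336). Apply the extended Euclidean algorithm:
336 = 3*95 + 51
95 = 1*51 + 44
51 = 1*44 + 7
44 = 6*7 + 2
7 = 3*2 + 1
2 = 2*1 + 0
Back-substitute:
1 = 7 − 3·2
1 = −3·44 + 19·7
1 = 19·51 − 22·44
1 = −22·95 + 41·51
1 = 41·336 − 145·95
So 95·(-145) ≡ 1 (mod 336), hence d ≡ -145 ≡ 191 (mod 336).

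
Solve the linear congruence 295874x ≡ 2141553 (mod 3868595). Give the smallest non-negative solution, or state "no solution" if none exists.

First find gcd(295874, 3868595):
3868595 = 13·295874 + 22233
295874 = 13·22233 + 6845
22233 = 3·6845 + 1698
6845 = 4·1698 + 53
1698 = 32·53 + 2
53 = 26·2 + 1
2 = 2·1 + 0
gcd = 1, so a unique solution mod 3868595 exists.
Back-substitute for the Bézout coefficients:
1 = 53 − 26·2
1 = −26·1698 + 833·53
1 = 833·6845 − 3358·1698
1 = −3358·22233 + 10907·6845
1 = 10907·295874 − 145149·22233
1 = −145149·3868595 + 1897844·295874
So 295874·(1897844) ≡ 1 (mod 3868595), giving 295874⁻¹ ≡ 1897844.
x ≡ 295874⁻¹·2141553 ≡ 1897844·2141553 ≡ 3079112 (mod 3868595).

3079112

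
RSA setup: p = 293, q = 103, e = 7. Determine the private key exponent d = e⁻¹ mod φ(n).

4255

φ(n) = (p−1)(q−1) = 292·102 = 29784.
Need d with 7·d ≡ 1 (mod 29784). Apply the extended Euclidean algorithm:
29784 = 4254*7 + 6
7 = 1*6 + 1
6 = 6*1 + 0
Back-substitute:
1 = 7 − 6
1 = −29784 + 4255·7
So 7·4255 ≡ 1 (mod 29784), hence d = 4255.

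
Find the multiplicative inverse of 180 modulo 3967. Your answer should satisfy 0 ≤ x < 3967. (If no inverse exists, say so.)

1697

Run Euclid on (3967, 180):
3967 = 22×180 + 7
180 = 25×7 + 5
7 = 1×5 + 2
5 = 2×2 + 1
2 = 2×1 + 0
The gcd is 1. Working backward:
1 = 5 − 2·2
1 = −2·7 + 3·5
1 = 3·180 − 77·7
1 = −77·3967 + 1697·180
So 180·1697 ≡ 1 (mod 3967).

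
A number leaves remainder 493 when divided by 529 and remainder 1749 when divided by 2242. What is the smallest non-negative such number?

Write x = 493 + 529·k. Then 529·k ≡ 1749 − 493 ≡ 1256 (mod 2242).
Need 529⁻¹ mod 2242. Extended Euclid on (2242, 529):
2242 = 4×529 + 126
529 = 4×126 + 25
126 = 5×25 + 1
25 = 25×1 + 0
Back-substitute:
1 = 126 − 5·25
1 = −5·529 + 21·126
1 = 21·2242 − 89·529
529⁻¹ ≡ 2153 (mod 2242), so k ≡ 2153·1256 ≡ 316 (mod 2242).
x = 493 + 529·316 = 167657.

167657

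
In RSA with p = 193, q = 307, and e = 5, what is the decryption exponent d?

φ(n) = (p−1)(q−1) = 192·306 = 58752.
Need d with 5·d ≡ 1 (mod 58752). Apply the extended Euclidean algorithm:
58752 = 11750*5 + 2
5 = 2*2 + 1
2 = 2*1 + 0
Back-substitute:
1 = 5 − 2·2
1 = −2·58752 + 23501·5
So 5·23501 ≡ 1 (mod 58752), hence d = 23501.

23501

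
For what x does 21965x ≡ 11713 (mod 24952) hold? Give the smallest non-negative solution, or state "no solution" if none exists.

19677

First find gcd(21965, 24952):
24952 = 1*21965 + 2987
21965 = 7*2987 + 1056
2987 = 2*1056 + 875
1056 = 1*875 + 181
875 = 4*181 + 151
181 = 1*151 + 30
151 = 5*30 + 1
30 = 30*1 + 0
gcd = 1, so a unique solution mod 24952 exists.
Back-substitute for the Bézout coefficients:
1 = 151 − 5·30
1 = −5·181 + 6·151
1 = 6·875 − 29·181
1 = −29·1056 + 35·875
1 = 35·2987 − 99·1056
1 = −99·21965 + 728·2987
1 = 728·24952 − 827·21965
So 21965·(-827) ≡ 1 (mod 24952), giving 21965⁻¹ ≡ 24125.
x ≡ 21965⁻¹·11713 ≡ 24125·11713 ≡ 19677 (mod 24952).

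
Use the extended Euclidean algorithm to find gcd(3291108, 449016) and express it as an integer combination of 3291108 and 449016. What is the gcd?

12

Repeated division:
3291108 = 7·449016 + 147996
449016 = 3·147996 + 5028
147996 = 29·5028 + 2184
5028 = 2·2184 + 660
2184 = 3·660 + 204
660 = 3·204 + 48
204 = 4·48 + 12
48 = 4·12 + 0
gcd(3291108, 449016) = 12.
Back-substituting:
12 = 204 − 4·48
12 = −4·660 + 13·204
12 = 13·2184 − 43·660
12 = −43·5028 + 99·2184
12 = 99·147996 − 2914·5028
12 = −2914·449016 + 8841·147996
12 = 8841·3291108 − 64801·449016
So 12 = (8841)·3291108 + (-64801)·449016.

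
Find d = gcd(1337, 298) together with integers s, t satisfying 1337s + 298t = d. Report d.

Euclidean algorithm:
1337 = 4×298 + 145
298 = 2×145 + 8
145 = 18×8 + 1
8 = 8×1 + 0
gcd(1337, 298) = 1.
Express as a combination:
1 = 145 − 18·8
1 = −18·298 + 37·145
1 = 37·1337 − 166·298
So 1 = (37)·1337 + (-166)·298.

1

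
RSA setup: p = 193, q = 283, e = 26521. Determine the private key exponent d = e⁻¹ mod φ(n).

φ(n) = (p−1)(q−1) = 192·282 = 54144.
Need d with 26521·d ≡ 1 (mod 54144). Apply the extended Euclidean algorithm:
54144 = 2×26521 + 1102
26521 = 24×1102 + 73
1102 = 15×73 + 7
73 = 10×7 + 3
7 = 2×3 + 1
3 = 3×1 + 0
Back-substitute:
1 = 7 − 2·3
1 = −2·73 + 21·7
1 = 21·1102 − 317·73
1 = −317·26521 + 7629·1102
1 = 7629·54144 − 15575·26521
So 26521·(-15575) ≡ 1 (mod 54144), hence d ≡ -15575 ≡ 38569 (mod 54144).

38569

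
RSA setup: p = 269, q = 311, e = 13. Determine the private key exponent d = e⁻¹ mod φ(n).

φ(n) = (p−1)(q−1) = 268·310 = 83080.
Need d with 13·d ≡ 1 (mod 83080). Apply the extended Euclidean algorithm:
83080 = 6390·13 + 10
13 = 1·10 + 3
10 = 3·3 + 1
3 = 3·1 + 0
Back-substitute:
1 = 10 − 3·3
1 = −3·13 + 4·10
1 = 4·83080 − 25563·13
So 13·(-25563) ≡ 1 (mod 83080), hence d ≡ -25563 ≡ 57517 (mod 83080).

57517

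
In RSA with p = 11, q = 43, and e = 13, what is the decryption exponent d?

φ(n) = (p−1)(q−1) = 10·42 = 420.
Need d with 13·d ≡ 1 (mod 420). Apply the extended Euclidean algorithm:
420 = 32*13 + 4
13 = 3*4 + 1
4 = 4*1 + 0
Back-substitute:
1 = 13 − 3·4
1 = −3·420 + 97·13
So 13·97 ≡ 1 (mod 420), hence d = 97.

97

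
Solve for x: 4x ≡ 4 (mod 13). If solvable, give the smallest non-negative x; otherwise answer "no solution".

First find gcd(4, 13):
13 = 3·4 + 1
4 = 4·1 + 0
gcd = 1, so a unique solution mod 13 exists.
Back-substitute for the Bézout coefficients:
1 = 13 − 3·4
So 4·(-3) ≡ 1 (mod 13), giving 4⁻¹ ≡ 10.
x ≡ 4⁻¹·4 ≡ 10·4 ≡ 1 (mod 13).

1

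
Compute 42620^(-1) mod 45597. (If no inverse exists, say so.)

Run Euclid on (45597, 42620):
45597 = 1*42620 + 2977
42620 = 14*2977 + 942
2977 = 3*942 + 151
942 = 6*151 + 36
151 = 4*36 + 7
36 = 5*7 + 1
7 = 7*1 + 0
gcd = 1, so the inverse exists. Back-substitute:
1 = 36 − 5·7
1 = −5·151 + 21·36
1 = 21·942 − 131·151
1 = −131·2977 + 414·942
1 = 414·42620 − 5927·2977
1 = −5927·45597 + 6341·42620
So 42620·6341 ≡ 1 (mod 45597).

6341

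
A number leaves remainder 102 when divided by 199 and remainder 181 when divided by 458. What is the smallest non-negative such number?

1097

Write x = 102 + 199·k. Then 199·k ≡ 181 − 102 ≡ 79 (mod 458).
Need 199⁻¹ mod 458. Extended Euclid on (458, 199):
458 = 2×199 + 60
199 = 3×60 + 19
60 = 3×19 + 3
19 = 6×3 + 1
3 = 3×1 + 0
Back-substitute:
1 = 19 − 6·3
1 = −6·60 + 19·19
1 = 19·199 − 63·60
1 = −63·458 + 145·199
199⁻¹ ≡ 145 (mod 458), so k ≡ 145·79 ≡ 5 (mod 458).
x = 102 + 199·5 = 1097.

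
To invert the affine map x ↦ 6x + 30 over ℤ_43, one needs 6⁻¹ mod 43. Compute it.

36

Extended Euclidean algorithm:
43 = 7×6 + 1
6 = 6×1 + 0
Since gcd(6, 43) = 1, back-substitute to write 1 as a combination:
1 = 43 − 7·6
So 6·(-7) ≡ 1 (mod 43), and -7 ≡ 36 (mod 43).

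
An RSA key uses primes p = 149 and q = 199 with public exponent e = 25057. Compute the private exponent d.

19513

φ(n) = (p−1)(q−1) = 148·198 = 29304.
Need d with 25057·d ≡ 1 (mod 29304). Apply the extended Euclidean algorithm:
29304 = 1·25057 + 4247
25057 = 5·4247 + 3822
4247 = 1·3822 + 425
3822 = 8·425 + 422
425 = 1·422 + 3
422 = 140·3 + 2
3 = 1·2 + 1
2 = 2·1 + 0
Back-substitute:
1 = 3 − 2
1 = −422 + 141·3
1 = 141·425 − 142·422
1 = −142·3822 + 1277·425
1 = 1277·4247 − 1419·3822
1 = −1419·25057 + 8372·4247
1 = 8372·29304 − 9791·25057
So 25057·(-9791) ≡ 1 (mod 29304), hence d ≡ -9791 ≡ 19513 (mod 29304).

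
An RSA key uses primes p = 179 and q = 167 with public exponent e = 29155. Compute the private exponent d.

5263

φ(n) = (p−1)(q−1) = 178·166 = 29548.
Need d with 29155·d ≡ 1 (mod 29548). Apply the extended Euclidean algorithm:
29548 = 1×29155 + 393
29155 = 74×393 + 73
393 = 5×73 + 28
73 = 2×28 + 17
28 = 1×17 + 11
17 = 1×11 + 6
11 = 1×6 + 5
6 = 1×5 + 1
5 = 5×1 + 0
Back-substitute:
1 = 6 − 5
1 = −11 + 2·6
1 = 2·17 − 3·11
1 = −3·28 + 5·17
1 = 5·73 − 13·28
1 = −13·393 + 70·73
1 = 70·29155 − 5193·393
1 = −5193·29548 + 5263·29155
So 29155·5263 ≡ 1 (mod 29548), hence d = 5263.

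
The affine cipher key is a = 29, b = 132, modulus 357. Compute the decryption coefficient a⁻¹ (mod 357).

197

Run Euclid on (357, 29):
357 = 12·29 + 9
29 = 3·9 + 2
9 = 4·2 + 1
2 = 2·1 + 0
Since gcd(29, 357) = 1, back-substitute to write 1 as a combination:
1 = 9 − 4·2
1 = −4·29 + 13·9
1 = 13·357 − 160·29
Hence 29⁻¹ ≡ -160 ≡ 197 (mod 357).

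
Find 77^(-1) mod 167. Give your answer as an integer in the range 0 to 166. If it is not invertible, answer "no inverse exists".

Apply the Euclidean algorithm to 167 and 77:
167 = 2·77 + 13
77 = 5·13 + 12
13 = 1·12 + 1
12 = 12·1 + 0
Since gcd(77, 167) = 1, back-substitute to write 1 as a combination:
1 = 13 − 12
1 = −77 + 6·13
1 = 6·167 − 13·77
So 77·(-13) ≡ 1 (mod 167), and -13 ≡ 154 (mod 167).

154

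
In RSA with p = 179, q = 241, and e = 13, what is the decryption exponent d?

φ(n) = (p−1)(q−1) = 178·240 = 42720.
Need d with 13·d ≡ 1 (mod 42720). Apply the extended Euclidean algorithm:
42720 = 3286·13 + 2
13 = 6·2 + 1
2 = 2·1 + 0
Back-substitute:
1 = 13 − 6·2
1 = −6·42720 + 19717·13
So 13·19717 ≡ 1 (mod 42720), hence d = 19717.

19717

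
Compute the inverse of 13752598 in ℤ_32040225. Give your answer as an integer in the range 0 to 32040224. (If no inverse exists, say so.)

gcd(32040225, 13752598) by repeated division:
32040225 = 2·13752598 + 4535029
13752598 = 3·4535029 + 147511
4535029 = 30·147511 + 109699
147511 = 1·109699 + 37812
109699 = 2·37812 + 34075
37812 = 1·34075 + 3737
34075 = 9·3737 + 442
3737 = 8·442 + 201
442 = 2·201 + 40
201 = 5·40 + 1
40 = 40·1 + 0
gcd = 1, so the inverse exists. Back-substitute:
1 = 201 − 5·40
1 = −5·442 + 11·201
1 = 11·3737 − 93·442
1 = −93·34075 + 848·3737
1 = 848·37812 − 941·34075
1 = −941·109699 + 2730·37812
1 = 2730·147511 − 3671·109699
1 = −3671·4535029 + 112860·147511
1 = 112860·13752598 − 342251·4535029
1 = −342251·32040225 + 797362·13752598
So 13752598·797362 ≡ 1 (mod 32040225).

797362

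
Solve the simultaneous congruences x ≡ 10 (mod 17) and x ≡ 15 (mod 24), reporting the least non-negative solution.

Write x = 10 + 17·k. Then 17·k ≡ 15 − 10 ≡ 5 (mod 24).
Need 17⁻¹ mod 24. Extended Euclid on (24, 17):
24 = 1*17 + 7
17 = 2*7 + 3
7 = 2*3 + 1
3 = 3*1 + 0
Back-substitute:
1 = 7 − 2·3
1 = −2·17 + 5·7
1 = 5·24 − 7·17
17⁻¹ ≡ 17 (mod 24), so k ≡ 17·5 ≡ 13 (mod 24).
x = 10 + 17·13 = 231.

231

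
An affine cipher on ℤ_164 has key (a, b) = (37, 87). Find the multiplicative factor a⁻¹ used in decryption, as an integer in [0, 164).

gcd(164, 37) by repeated division:
164 = 4*37 + 16
37 = 2*16 + 5
16 = 3*5 + 1
5 = 5*1 + 0
gcd = 1, so the inverse exists. Back-substitute:
1 = 16 − 3·5
1 = −3·37 + 7·16
1 = 7·164 − 31·37
So 37·(-31) ≡ 1 (mod 164), and -31 ≡ 133 (mod 164).

133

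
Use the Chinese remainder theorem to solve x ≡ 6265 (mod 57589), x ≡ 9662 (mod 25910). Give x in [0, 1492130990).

357230832

Write x = 6265 + 57589·k. Then 57589·k ≡ 9662 − 6265 ≡ 3397 (mod 25910).
Need 57589⁻¹ mod 25910. Extended Euclid on (25910, 5769):
25910 = 4·5769 + 2834
5769 = 2·2834 + 101
2834 = 28·101 + 6
101 = 16·6 + 5
6 = 1·5 + 1
5 = 5·1 + 0
Back-substitute:
1 = 6 − 5
1 = −101 + 17·6
1 = 17·2834 − 477·101
1 = −477·5769 + 971·2834
1 = 971·25910 − 4361·5769
57589⁻¹ ≡ 21549 (mod 25910), so k ≡ 21549·3397 ≡ 6203 (mod 25910).
x = 6265 + 57589·6203 = 357230832.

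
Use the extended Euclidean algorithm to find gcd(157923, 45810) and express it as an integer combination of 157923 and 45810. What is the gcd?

9

Euclidean algorithm:
157923 = 3×45810 + 20493
45810 = 2×20493 + 4824
20493 = 4×4824 + 1197
4824 = 4×1197 + 36
1197 = 33×36 + 9
36 = 4×9 + 0
gcd(157923, 45810) = 9.
Express as a combination:
9 = 1197 − 33·36
9 = −33·4824 + 133·1197
9 = 133·20493 − 565·4824
9 = −565·45810 + 1263·20493
9 = 1263·157923 − 4354·45810
So 9 = (1263)·157923 + (-4354)·45810.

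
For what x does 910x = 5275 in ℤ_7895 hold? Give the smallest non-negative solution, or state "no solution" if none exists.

830

First find gcd(910, 7895):
7895 = 8·910 + 615
910 = 1·615 + 295
615 = 2·295 + 25
295 = 11·25 + 20
25 = 1·20 + 5
20 = 4·5 + 0
gcd = 5 and 5 | 5275, so solutions exist. Divide through by 5: 182x ≡ 1055 (mod 1579).
Now find 182⁻¹ mod 1579:
1579 = 8*182 + 123
182 = 1*123 + 59
123 = 2*59 + 5
59 = 11*5 + 4
5 = 1*4 + 1
4 = 4*1 + 0
Back-substitute:
1 = 5 − 4
1 = −59 + 12·5
1 = 12·123 − 25·59
1 = −25·182 + 37·123
1 = 37·1579 − 321·182
So 182·(-321) ≡ 1 (mod 1579), i.e. 182⁻¹ ≡ 1258.
Then x ≡ 1258·1055 ≡ 830 (mod 1579); the smallest non-negative solution is x = 830.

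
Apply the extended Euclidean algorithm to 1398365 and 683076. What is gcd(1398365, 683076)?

1

Euclidean algorithm:
1398365 = 2·683076 + 32213
683076 = 21·32213 + 6603
32213 = 4·6603 + 5801
6603 = 1·5801 + 802
5801 = 7·802 + 187
802 = 4·187 + 54
187 = 3·54 + 25
54 = 2·25 + 4
25 = 6·4 + 1
4 = 4·1 + 0
gcd(1398365, 683076) = 1.
Express as a combination:
1 = 25 − 6·4
1 = −6·54 + 13·25
1 = 13·187 − 45·54
1 = −45·802 + 193·187
1 = 193·5801 − 1396·802
1 = −1396·6603 + 1589·5801
1 = 1589·32213 − 7752·6603
1 = −7752·683076 + 164381·32213
1 = 164381·1398365 − 336514·683076
So 1 = (164381)·1398365 + (-336514)·683076.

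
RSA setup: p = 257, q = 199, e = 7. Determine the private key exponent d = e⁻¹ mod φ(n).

43447

φ(n) = (p−1)(q−1) = 256·198 = 50688.
Need d with 7·d ≡ 1 (mod 50688). Apply the extended Euclidean algorithm:
50688 = 7241·7 + 1
7 = 7·1 + 0
Back-substitute:
1 = 50688 − 7241·7
So 7·(-7241) ≡ 1 (mod 50688), hence d ≡ -7241 ≡ 43447 (mod 50688).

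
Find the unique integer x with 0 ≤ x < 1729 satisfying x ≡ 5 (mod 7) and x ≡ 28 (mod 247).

1510

Write x = 5 + 7·k. Then 7·k ≡ 28 − 5 ≡ 23 (mod 247).
Need 7⁻¹ mod 247. Extended Euclid on (247, 7):
247 = 35·7 + 2
7 = 3·2 + 1
2 = 2·1 + 0
Back-substitute:
1 = 7 − 3·2
1 = −3·247 + 106·7
7⁻¹ ≡ 106 (mod 247), so k ≡ 106·23 ≡ 215 (mod 247).
x = 5 + 7·215 = 1510.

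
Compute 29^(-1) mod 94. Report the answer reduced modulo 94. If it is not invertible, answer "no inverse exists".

Extended Euclidean algorithm:
94 = 3·29 + 7
29 = 4·7 + 1
7 = 7·1 + 0
The gcd is 1. Working backward:
1 = 29 − 4·7
1 = −4·94 + 13·29
So 29·13 ≡ 1 (mod 94).

13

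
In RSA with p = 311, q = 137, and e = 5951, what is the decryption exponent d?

φ(n) = (p−1)(q−1) = 310·136 = 42160.
Need d with 5951·d ≡ 1 (mod 42160). Apply the extended Euclidean algorithm:
42160 = 7×5951 + 503
5951 = 11×503 + 418
503 = 1×418 + 85
418 = 4×85 + 78
85 = 1×78 + 7
78 = 11×7 + 1
7 = 7×1 + 0
Back-substitute:
1 = 78 − 11·7
1 = −11·85 + 12·78
1 = 12·418 − 59·85
1 = −59·503 + 71·418
1 = 71·5951 − 840·503
1 = −840·42160 + 5951·5951
So 5951·5951 ≡ 1 (mod 42160), hence d = 5951.

5951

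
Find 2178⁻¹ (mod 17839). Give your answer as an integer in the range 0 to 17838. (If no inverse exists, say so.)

5889

Run Euclid on (17839, 2178):
17839 = 8×2178 + 415
2178 = 5×415 + 103
415 = 4×103 + 3
103 = 34×3 + 1
3 = 3×1 + 0
Since gcd(2178, 17839) = 1, back-substitute to write 1 as a combination:
1 = 103 − 34·3
1 = −34·415 + 137·103
1 = 137·2178 − 719·415
1 = −719·17839 + 5889·2178
So 2178·5889 ≡ 1 (mod 17839).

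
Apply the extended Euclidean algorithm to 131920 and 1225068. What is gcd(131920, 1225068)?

4

Apply Euclid's algorithm to 1225068 and 131920:
1225068 = 9·131920 + 37788
131920 = 3·37788 + 18556
37788 = 2·18556 + 676
18556 = 27·676 + 304
676 = 2·304 + 68
304 = 4·68 + 32
68 = 2·32 + 4
32 = 8·4 + 0
gcd(131920, 1225068) = 4.
Express as a combination:
4 = 68 − 2·32
4 = −2·304 + 9·68
4 = 9·676 − 20·304
4 = −20·18556 + 549·676
4 = 549·37788 − 1118·18556
4 = −1118·131920 + 3903·37788
4 = 3903·1225068 − 36245·131920
So 4 = (3903)·1225068 + (-36245)·131920.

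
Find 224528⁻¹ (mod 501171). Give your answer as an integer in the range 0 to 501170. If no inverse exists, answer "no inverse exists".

Apply the Euclidean algorithm to 501171 and 224528:
501171 = 2·224528 + 52115
224528 = 4·52115 + 16068
52115 = 3·16068 + 3911
16068 = 4·3911 + 424
3911 = 9·424 + 95
424 = 4·95 + 44
95 = 2·44 + 7
44 = 6·7 + 2
7 = 3·2 + 1
2 = 2·1 + 0
The gcd is 1. Working backward:
1 = 7 − 3·2
1 = −3·44 + 19·7
1 = 19·95 − 41·44
1 = −41·424 + 183·95
1 = 183·3911 − 1688·424
1 = −1688·16068 + 6935·3911
1 = 6935·52115 − 22493·16068
1 = −22493·224528 + 96907·52115
1 = 96907·501171 − 216307·224528
Hence 224528⁻¹ ≡ -216307 ≡ 284864 (mod 501171).

284864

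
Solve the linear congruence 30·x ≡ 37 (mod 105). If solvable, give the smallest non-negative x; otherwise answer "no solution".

no solution

gcd(30, 105):
105 = 3*30 + 15
30 = 2*15 + 0
gcd = 15, but 15 ∤ 37, so the congruence has no solution.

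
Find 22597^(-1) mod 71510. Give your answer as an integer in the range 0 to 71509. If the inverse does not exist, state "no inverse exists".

48263

Extended Euclidean algorithm:
71510 = 3×22597 + 3719
22597 = 6×3719 + 283
3719 = 13×283 + 40
283 = 7×40 + 3
40 = 13×3 + 1
3 = 3×1 + 0
The gcd is 1. Working backward:
1 = 40 − 13·3
1 = −13·283 + 92·40
1 = 92·3719 − 1209·283
1 = −1209·22597 + 7346·3719
1 = 7346·71510 − 23247·22597
Hence 22597⁻¹ ≡ -23247 ≡ 48263 (mod 71510).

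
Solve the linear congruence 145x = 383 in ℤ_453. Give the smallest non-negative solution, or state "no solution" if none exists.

62

First find gcd(145, 453):
453 = 3×145 + 18
145 = 8×18 + 1
18 = 18×1 + 0
gcd = 1, so a unique solution mod 453 exists.
Back-substitute for the Bézout coefficients:
1 = 145 − 8·18
1 = −8·453 + 25·145
So 145·(25) ≡ 1 (mod 453), giving 145⁻¹ ≡ 25.
x ≡ 145⁻¹·383 ≡ 25·383 ≡ 62 (mod 453).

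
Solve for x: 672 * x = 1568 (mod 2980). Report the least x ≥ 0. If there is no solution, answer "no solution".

First find gcd(672, 2980):
2980 = 4×672 + 292
672 = 2×292 + 88
292 = 3×88 + 28
88 = 3×28 + 4
28 = 7×4 + 0
gcd = 4 and 4 | 1568, so solutions exist. Divide through by 4: 168x ≡ 392 (mod 745).
Now find 168⁻¹ mod 745:
745 = 4*168 + 73
168 = 2*73 + 22
73 = 3*22 + 7
22 = 3*7 + 1
7 = 7*1 + 0
Back-substitute:
1 = 22 − 3·7
1 = −3·73 + 10·22
1 = 10·168 − 23·73
1 = −23·745 + 102·168
So 168⁻¹ ≡ 102 (mod 745).
Then x ≡ 102·392 ≡ 499 (mod 745); the smallest non-negative solution is x = 499.

499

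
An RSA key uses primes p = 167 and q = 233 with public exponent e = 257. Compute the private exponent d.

17233

φ(n) = (p−1)(q−1) = 166·232 = 38512.
Need d with 257·d ≡ 1 (mod 38512). Apply the extended Euclidean algorithm:
38512 = 149×257 + 219
257 = 1×219 + 38
219 = 5×38 + 29
38 = 1×29 + 9
29 = 3×9 + 2
9 = 4×2 + 1
2 = 2×1 + 0
Back-substitute:
1 = 9 − 4·2
1 = −4·29 + 13·9
1 = 13·38 − 17·29
1 = −17·219 + 98·38
1 = 98·257 − 115·219
1 = −115·38512 + 17233·257
So 257·17233 ≡ 1 (mod 38512), hence d = 17233.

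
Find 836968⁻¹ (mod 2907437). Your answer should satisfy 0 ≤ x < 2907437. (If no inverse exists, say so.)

gcd(2907437, 836968) by repeated division:
2907437 = 3·836968 + 396533
836968 = 2·396533 + 43902
396533 = 9·43902 + 1415
43902 = 31·1415 + 37
1415 = 38·37 + 9
37 = 4·9 + 1
9 = 9·1 + 0
Since gcd(836968, 2907437) = 1, back-substitute to write 1 as a combination:
1 = 37 − 4·9
1 = −4·1415 + 153·37
1 = 153·43902 − 4747·1415
1 = −4747·396533 + 42876·43902
1 = 42876·836968 − 90499·396533
1 = −90499·2907437 + 314373·836968
So 836968·314373 ≡ 1 (mod 2907437).

314373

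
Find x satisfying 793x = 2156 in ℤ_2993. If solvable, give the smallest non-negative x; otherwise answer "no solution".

2573

First find gcd(793, 2993):
2993 = 3·793 + 614
793 = 1·614 + 179
614 = 3·179 + 77
179 = 2·77 + 25
77 = 3·25 + 2
25 = 12·2 + 1
2 = 2·1 + 0
gcd = 1, so a unique solution mod 2993 exists.
Back-substitute for the Bézout coefficients:
1 = 25 − 12·2
1 = −12·77 + 37·25
1 = 37·179 − 86·77
1 = −86·614 + 295·179
1 = 295·793 − 381·614
1 = −381·2993 + 1438·793
So 793·(1438) ≡ 1 (mod 2993), giving 793⁻¹ ≡ 1438.
x ≡ 793⁻¹·2156 ≡ 1438·2156 ≡ 2573 (mod 2993).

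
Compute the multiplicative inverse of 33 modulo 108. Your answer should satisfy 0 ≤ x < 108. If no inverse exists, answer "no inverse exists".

no inverse exists

Euclidean algorithm on 108, 33:
108 = 3*33 + 9
33 = 3*9 + 6
9 = 1*6 + 3
6 = 2*3 + 0
The gcd is 3, not 1, hence no inverse exists.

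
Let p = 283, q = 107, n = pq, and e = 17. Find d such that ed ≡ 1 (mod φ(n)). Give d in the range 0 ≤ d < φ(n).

24617

φ(n) = (p−1)(q−1) = 282·106 = 29892.
Need d with 17·d ≡ 1 (mod 29892). Apply the extended Euclidean algorithm:
29892 = 1758·17 + 6
17 = 2·6 + 5
6 = 1·5 + 1
5 = 5·1 + 0
Back-substitute:
1 = 6 − 5
1 = −17 + 3·6
1 = 3·29892 − 5275·17
So 17·(-5275) ≡ 1 (mod 29892), hence d ≡ -5275 ≡ 24617 (mod 29892).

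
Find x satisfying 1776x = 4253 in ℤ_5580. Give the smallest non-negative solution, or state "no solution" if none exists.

no solution

gcd(1776, 5580):
5580 = 3*1776 + 252
1776 = 7*252 + 12
252 = 21*12 + 0
gcd = 12, but 12 ∤ 4253, so the congruence has no solution.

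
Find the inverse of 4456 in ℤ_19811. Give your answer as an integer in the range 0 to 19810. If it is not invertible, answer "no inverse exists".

2014

Run Euclid on (19811, 4456):
19811 = 4×4456 + 1987
4456 = 2×1987 + 482
1987 = 4×482 + 59
482 = 8×59 + 10
59 = 5×10 + 9
10 = 1×9 + 1
9 = 9×1 + 0
Since gcd(4456, 19811) = 1, back-substitute to write 1 as a combination:
1 = 10 − 9
1 = −59 + 6·10
1 = 6·482 − 49·59
1 = −49·1987 + 202·482
1 = 202·4456 − 453·1987
1 = −453·19811 + 2014·4456
So 4456·2014 ≡ 1 (mod 19811).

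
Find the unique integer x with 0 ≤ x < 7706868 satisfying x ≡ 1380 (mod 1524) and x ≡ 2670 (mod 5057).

Write x = 1380 + 1524·k. Then 1524·k ≡ 2670 − 1380 ≡ 1290 (mod 5057).
Need 1524⁻¹ mod 5057. Extended Euclid on (5057, 1524):
5057 = 3×1524 + 485
1524 = 3×485 + 69
485 = 7×69 + 2
69 = 34×2 + 1
2 = 2×1 + 0
Back-substitute:
1 = 69 − 34·2
1 = −34·485 + 239·69
1 = 239·1524 − 751·485
1 = −751·5057 + 2492·1524
1524⁻¹ ≡ 2492 (mod 5057), so k ≡ 2492·1290 ≡ 3485 (mod 5057).
x = 1380 + 1524·3485 = 5312520.

5312520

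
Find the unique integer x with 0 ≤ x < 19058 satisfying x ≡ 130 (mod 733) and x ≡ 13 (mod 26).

9659

Write x = 130 + 733·k. Then 733·k ≡ 13 − 130 ≡ 13 (mod 26).
Need 733⁻¹ mod 26. Extended Euclid on (26, 5):
26 = 5*5 + 1
5 = 5*1 + 0
Back-substitute:
1 = 26 − 5·5
733⁻¹ ≡ 21 (mod 26), so k ≡ 21·13 ≡ 13 (mod 26).
x = 130 + 733·13 = 9659.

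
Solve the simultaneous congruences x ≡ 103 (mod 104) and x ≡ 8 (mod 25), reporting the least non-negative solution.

Write x = 103 + 104·k. Then 104·k ≡ 8 − 103 ≡ 5 (mod 25).
Need 104⁻¹ mod 25. Extended Euclid on (25, 4):
25 = 6×4 + 1
4 = 4×1 + 0
Back-substitute:
1 = 25 − 6·4
104⁻¹ ≡ 19 (mod 25), so k ≡ 19·5 ≡ 20 (mod 25).
x = 103 + 104·20 = 2183.

2183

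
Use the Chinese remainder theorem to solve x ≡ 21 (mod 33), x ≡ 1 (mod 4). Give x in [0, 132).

Write x = 21 + 33·k. Then 33·k ≡ 1 − 21 ≡ 0 (mod 4).
Need 33⁻¹ mod 4. Extended Euclid on (4, 1):
4 = 4×1 + 0
33⁻¹ ≡ 1 (mod 4), so k ≡ 1·0 ≡ 0 (mod 4).
x = 21 + 33·0 = 21.

21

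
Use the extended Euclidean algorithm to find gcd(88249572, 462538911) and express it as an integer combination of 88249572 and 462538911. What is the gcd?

3

Euclidean algorithm:
462538911 = 5·88249572 + 21291051
88249572 = 4·21291051 + 3085368
21291051 = 6·3085368 + 2778843
3085368 = 1·2778843 + 306525
2778843 = 9·306525 + 20118
306525 = 15·20118 + 4755
20118 = 4·4755 + 1098
4755 = 4·1098 + 363
1098 = 3·363 + 9
363 = 40·9 + 3
9 = 3·3 + 0
gcd(88249572, 462538911) = 3.
Express as a combination:
3 = 363 − 40·9
3 = −40·1098 + 121·363
3 = 121·4755 − 524·1098
3 = −524·20118 + 2217·4755
3 = 2217·306525 − 33779·20118
3 = −33779·2778843 + 306228·306525
3 = 306228·3085368 − 340007·2778843
3 = −340007·21291051 + 2346270·3085368
3 = 2346270·88249572 − 9725087·21291051
3 = −9725087·462538911 + 50971705·88249572
So 3 = (-9725087)·462538911 + (50971705)·88249572.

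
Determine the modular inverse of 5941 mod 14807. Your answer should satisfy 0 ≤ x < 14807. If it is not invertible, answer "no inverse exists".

no inverse exists

Compute gcd(5941, 14807):
14807 = 2·5941 + 2925
5941 = 2·2925 + 91
2925 = 32·91 + 13
91 = 7·13 + 0
The gcd is 13, not 1, hence no inverse exists.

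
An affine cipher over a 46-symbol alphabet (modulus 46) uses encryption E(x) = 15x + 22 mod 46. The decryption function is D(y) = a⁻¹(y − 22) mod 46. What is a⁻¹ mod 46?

43

Extended Euclidean algorithm:
46 = 3*15 + 1
15 = 15*1 + 0
gcd = 1, so the inverse exists. Back-substitute:
1 = 46 − 3·15
Thus 15·(-3) ≡ 1 (mod 46); reducing, -3 mod 46 = 43.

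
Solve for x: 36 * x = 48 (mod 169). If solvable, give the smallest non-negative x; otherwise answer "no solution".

First find gcd(36, 169):
169 = 4×36 + 25
36 = 1×25 + 11
25 = 2×11 + 3
11 = 3×3 + 2
3 = 1×2 + 1
2 = 2×1 + 0
gcd = 1, so a unique solution mod 169 exists.
Back-substitute for the Bézout coefficients:
1 = 3 − 2
1 = −11 + 4·3
1 = 4·25 − 9·11
1 = −9·36 + 13·25
1 = 13·169 − 61·36
So 36·(-61) ≡ 1 (mod 169), giving 36⁻¹ ≡ 108.
x ≡ 36⁻¹·48 ≡ 108·48 ≡ 114 (mod 169).

114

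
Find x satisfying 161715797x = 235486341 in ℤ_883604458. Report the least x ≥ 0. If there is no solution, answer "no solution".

First find gcd(161715797, 883604458):
883604458 = 5·161715797 + 75025473
161715797 = 2·75025473 + 11664851
75025473 = 6·11664851 + 5036367
11664851 = 2·5036367 + 1592117
5036367 = 3·1592117 + 260016
1592117 = 6·260016 + 32021
260016 = 8·32021 + 3848
32021 = 8·3848 + 1237
3848 = 3·1237 + 137
1237 = 9·137 + 4
137 = 34·4 + 1
4 = 4·1 + 0
gcd = 1, so a unique solution mod 883604458 exists.
Back-substitute for the Bézout coefficients:
1 = 137 − 34·4
1 = −34·1237 + 307·137
1 = 307·3848 − 955·1237
1 = −955·32021 + 7947·3848
1 = 7947·260016 − 64531·32021
1 = −64531·1592117 + 395133·260016
1 = 395133·5036367 − 1249930·1592117
1 = −1249930·11664851 + 2894993·5036367
1 = 2894993·75025473 − 18619888·11664851
1 = −18619888·161715797 + 40134769·75025473
1 = 40134769·883604458 − 219293733·161715797
So 161715797·(-219293733) ≡ 1 (mod 883604458), giving 161715797⁻¹ ≡ 664310725.
x ≡ 161715797⁻¹·235486341 ≡ 664310725·235486341 ≡ 340220311 (mod 883604458).

340220311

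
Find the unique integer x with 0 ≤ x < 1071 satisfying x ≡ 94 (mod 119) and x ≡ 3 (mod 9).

570

Write x = 94 + 119·k. Then 119·k ≡ 3 − 94 ≡ 8 (mod 9).
Need 119⁻¹ mod 9. Extended Euclid on (9, 2):
9 = 4×2 + 1
2 = 2×1 + 0
Back-substitute:
1 = 9 − 4·2
119⁻¹ ≡ 5 (mod 9), so k ≡ 5·8 ≡ 4 (mod 9).
x = 94 + 119·4 = 570.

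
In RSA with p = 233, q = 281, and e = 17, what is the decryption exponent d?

φ(n) = (p−1)(q−1) = 232·280 = 64960.
Need d with 17·d ≡ 1 (mod 64960). Apply the extended Euclidean algorithm:
64960 = 3821·17 + 3
17 = 5·3 + 2
3 = 1·2 + 1
2 = 2·1 + 0
Back-substitute:
1 = 3 − 2
1 = −17 + 6·3
1 = 6·64960 − 22927·17
So 17·(-22927) ≡ 1 (mod 64960), hence d ≡ -22927 ≡ 42033 (mod 64960).

42033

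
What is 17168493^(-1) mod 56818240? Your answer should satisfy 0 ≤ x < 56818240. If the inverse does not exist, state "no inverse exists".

26950757

Apply the Euclidean algorithm to 56818240 and 17168493:
56818240 = 3*17168493 + 5312761
17168493 = 3*5312761 + 1230210
5312761 = 4*1230210 + 391921
1230210 = 3*391921 + 54447
391921 = 7*54447 + 10792
54447 = 5*10792 + 487
10792 = 22*487 + 78
487 = 6*78 + 19
78 = 4*19 + 2
19 = 9*2 + 1
2 = 2*1 + 0
The gcd is 1. Working backward:
1 = 19 − 9·2
1 = −9·78 + 37·19
1 = 37·487 − 231·78
1 = −231·10792 + 5119·487
1 = 5119·54447 − 25826·10792
1 = −25826·391921 + 185901·54447
1 = 185901·1230210 − 583529·391921
1 = −583529·5312761 + 2520017·1230210
1 = 2520017·17168493 − 8143580·5312761
1 = −8143580·56818240 + 26950757·17168493
So 17168493·26950757 ≡ 1 (mod 56818240).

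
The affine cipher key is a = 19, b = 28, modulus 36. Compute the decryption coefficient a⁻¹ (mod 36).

19

gcd(36, 19) by repeated division:
36 = 1×19 + 17
19 = 1×17 + 2
17 = 8×2 + 1
2 = 2×1 + 0
The gcd is 1. Working backward:
1 = 17 − 8·2
1 = −8·19 + 9·17
1 = 9·36 − 17·19
Hence 19⁻¹ ≡ -17 ≡ 19 (mod 36).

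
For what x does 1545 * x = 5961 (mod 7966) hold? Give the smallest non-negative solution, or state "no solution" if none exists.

First find gcd(1545, 7966):
7966 = 5*1545 + 241
1545 = 6*241 + 99
241 = 2*99 + 43
99 = 2*43 + 13
43 = 3*13 + 4
13 = 3*4 + 1
4 = 4*1 + 0
gcd = 1, so a unique solution mod 7966 exists.
Back-substitute for the Bézout coefficients:
1 = 13 − 3·4
1 = −3·43 + 10·13
1 = 10·99 − 23·43
1 = −23·241 + 56·99
1 = 56·1545 − 359·241
1 = −359·7966 + 1851·1545
So 1545·(1851) ≡ 1 (mod 7966), giving 1545⁻¹ ≡ 1851.
x ≡ 1545⁻¹·5961 ≡ 1851·5961 ≡ 901 (mod 7966).

901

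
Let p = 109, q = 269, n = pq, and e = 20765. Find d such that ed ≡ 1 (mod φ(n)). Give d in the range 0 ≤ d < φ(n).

φ(n) = (p−1)(q−1) = 108·268 = 28944.
Need d with 20765·d ≡ 1 (mod 28944). Apply the extended Euclidean algorithm:
28944 = 1×20765 + 8179
20765 = 2×8179 + 4407
8179 = 1×4407 + 3772
4407 = 1×3772 + 635
3772 = 5×635 + 597
635 = 1×597 + 38
597 = 15×38 + 27
38 = 1×27 + 11
27 = 2×11 + 5
11 = 2×5 + 1
5 = 5×1 + 0
Back-substitute:
1 = 11 − 2·5
1 = −2·27 + 5·11
1 = 5·38 − 7·27
1 = −7·597 + 110·38
1 = 110·635 − 117·597
1 = −117·3772 + 695·635
1 = 695·4407 − 812·3772
1 = −812·8179 + 1507·4407
1 = 1507·20765 − 3826·8179
1 = −3826·28944 + 5333·20765
So 20765·5333 ≡ 1 (mod 28944), hence d = 5333.

5333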